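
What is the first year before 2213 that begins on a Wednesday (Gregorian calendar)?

2212

Jan 1 advances by 2 weekdays after a leap year and by 1 after a common year.
2213: Jan 1 is Friday.
2212: Wednesday (leap)
2212 begins on a Wednesday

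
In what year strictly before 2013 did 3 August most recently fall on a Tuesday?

From one year to the next, a fixed date's weekday advances by 1, or by 2 when a Feb 29 lies between the two dates.
2013: August 3 is Saturday.
2012: Friday (−1)
2011: Wednesday (−2)
2010: Tuesday (−1)
3 August falls on a Tuesday in 2010.

2010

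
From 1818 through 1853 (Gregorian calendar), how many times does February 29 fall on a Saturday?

1

Leap years in 1818–1853: 9 of them.
Feb 29 weekday advances by 5 (mod 7) from one leap year to the next four years later (or differs when a century non-leap intervenes).
Leap-day weekdays: 1820:Tue 1824:Sun 1828:Fri 1832:Wed 1836:Mon 1840:Sat✓ 1844:Thu 1848:Tue 1852:Sun
Saturday: 1840 → 1.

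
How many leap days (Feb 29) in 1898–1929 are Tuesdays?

1

Leap years in 1898–1929: 7 of them.
Feb 29 weekday advances by 5 (mod 7) from one leap year to the next four years later (or differs when a century non-leap intervenes).
Leap-day weekdays: 1904:Mon 1908:Sat 1912:Thu 1916:Tue✓ 1920:Sun 1924:Fri 1928:Wed
Tuesday: 1916 → 1.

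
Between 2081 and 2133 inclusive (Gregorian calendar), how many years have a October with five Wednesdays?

October has 31 days; it has five Wednesdays when Wednesday falls among the first (month-length − 28) days — i.e. when October 1 is one of Wednesday/Tuesday/Monday.
October 1 by year: 2081:Wed✓ 2082:Thu 2083:Fri 2084:Sun 2085:Mon✓ 2086:Tue✓ 2087:Wed✓ 2088:Fri 2089:Sat 2090:Sun 2091:Mon✓ 2092:Wed✓ 2093:Thu 2094:Fri 2095:Sat …(23 more)… 2119:Sun 2120:Tue✓ 2121:Wed✓ 2122:Thu 2123:Fri 2124:Sun 2125:Mon✓ 2126:Tue✓ 2127:Wed✓ 2128:Fri 2129:Sat 2130:Sun 2131:Mon✓ 2132:Wed✓ 2133:Thu
Years with five Wednesdays: 2081, 2085, 2086, 2087, 2091, 2092, 2096, 2097, 2098, 2103, 2104, 2108, 2109, 2110, 2114, 2115, 2120, 2121, 2125, 2126, 2127, 2131, 2132 → 23.

23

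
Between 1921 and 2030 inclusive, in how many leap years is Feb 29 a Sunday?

Leap years in 1921–2030: 27 of them.
Feb 29 weekday advances by 5 (mod 7) from one leap year to the next four years later (or differs when a century non-leap intervenes).
Leap-day weekdays: 1924:Fri 1928:Wed 1932:Mon 1936:Sat 1940:Thu 1944:Tue 1948:Sun✓ 1952:Fri 1956:Wed 1960:Mon 1964:Sat 1968:Thu 1972:Tue 1976:Sun✓ 1980:Fri 1984:Wed 1988:Mon 1992:Sat 1996:Thu 2000:Tue 2004:Sun✓ 2008:Fri 2012:Wed 2016:Mon 2020:Sat 2024:Thu 2028:Tue
Sunday: 1948, 1976, 2004 → 3.

3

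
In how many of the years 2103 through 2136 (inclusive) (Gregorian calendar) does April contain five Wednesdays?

10

April has 30 days; it has five Wednesdays when Wednesday falls among the first (month-length − 28) days — i.e. when April 1 is one of Wednesday/Tuesday.
April 1 by year: 2103:Sun 2104:Tue✓ 2105:Wed✓ 2106:Thu 2107:Fri 2108:Sun 2109:Mon 2110:Tue✓ 2111:Wed✓ 2112:Fri 2113:Sat 2114:Sun 2115:Mon 2116:Wed✓ 2117:Thu …(4 more)… 2122:Wed✓ 2123:Thu 2124:Sat 2125:Sun 2126:Mon 2127:Tue✓ 2128:Thu 2129:Fri 2130:Sat 2131:Sun 2132:Tue✓ 2133:Wed✓ 2134:Thu 2135:Fri 2136:Sun
Years with five Wednesdays: 2104, 2105, 2110, 2111, 2116, 2121, 2122, 2127, 2132, 2133 → 10.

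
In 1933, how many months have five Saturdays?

A month of length L has five Saturdays iff its first Saturday is on day ≤ L−28 (so day 1–3 in a 31-day month, 1–2 in a 30-day month, day 1 in a leap February).
Checking each month of 1933: Jan starts Sun (31d); Feb starts Wed (28d); Mar starts Wed (31d); Apr starts Sat (30d) ✓; May starts Mon (31d); Jun starts Thu (30d); Jul starts Sat (31d) ✓; Aug starts Tue (31d); Sep starts Fri (30d) ✓; Oct starts Sun (31d); Nov starts Wed (30d); Dec starts Fri (31d) ✓.
Five-Saturday months: April, July, September, December → 4.

4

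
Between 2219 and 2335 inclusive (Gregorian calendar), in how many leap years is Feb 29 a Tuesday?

4

Leap years in 2219–2335: 28 of them.
Feb 29 weekday advances by 5 (mod 7) from one leap year to the next four years later (or differs when a century non-leap intervenes).
Leap-day weekdays: 2220:Tue✓ 2224:Sun 2228:Fri 2232:Wed 2236:Mon 2240:Sat 2244:Thu 2248:Tue✓ 2252:Sun 2256:Fri 2260:Wed 2264:Mon 2268:Sat 2272:Thu 2276:Tue✓ 2280:Sun 2284:Fri 2288:Wed 2292:Mon 2296:Sat 2304:Mon 2308:Sat 2312:Thu 2316:Tue✓ 2320:Sun 2324:Fri 2328:Wed 2332:Mon
Tuesday: 2220, 2248, 2276, 2316 → 4.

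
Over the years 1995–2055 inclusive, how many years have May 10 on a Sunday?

Track May 10's weekday year by year (advancing +1, or +2 across a Feb 29):
  1995: Wed  1996: Fri (+2)  1997: Sat (+1)  1998: Sun (+1) ✓  1999: Mon (+1)
  2000: Wed (+2)  2001: Thu (+1)  2002: Fri (+1)  2003: Sat (+1)  2004: Mon (+2)
  2005: Tue (+1)  2006: Wed (+1)  2007: Thu (+1)  2008: Sat (+2)  … (33 more years) …
  2042: Sat (+1)  2043: Sun (+1) ✓  2044: Tue (+2)  2045: Wed (+1)  2046: Thu (+1)
  2047: Fri (+1)  2048: Sun (+2) ✓  2049: Mon (+1)  2050: Tue (+1)  2051: Wed (+1)
  2052: Fri (+2)  2053: Sat (+1)  2054: Sun (+1) ✓  2055: Mon (+1)
Sunday years: 1998, 2009, 2015, 2020, 2026, 2037, 2043, 2048, 2054 — 9 in total.

9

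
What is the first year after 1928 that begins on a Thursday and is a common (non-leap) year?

Jan 1 advances by 2 weekdays after a leap year and by 1 after a common year.
1928: Jan 1 is Sunday (leap).
1929: Tuesday
1930: Wednesday
1931: Thursday
1931 begins on a Thursday and is a common year.

1931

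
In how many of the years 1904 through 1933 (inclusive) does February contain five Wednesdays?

1

February has 28 days (29 in leap years); it has five Wednesdays when Wednesday falls among the first (month-length − 28) days — i.e. when February 1 is Wednesday in a leap year (never in a common year).
February 1 by year: 1904:Mon 1905:Wed 1906:Thu 1907:Fri 1908:Sat 1909:Mon 1910:Tue 1911:Wed 1912:Thu 1913:Sat 1914:Sun 1915:Mon 1916:Tue 1917:Thu 1918:Fri 1919:Sat 1920:Sun 1921:Tue 1922:Wed 1923:Thu 1924:Fri 1925:Sun 1926:Mon 1927:Tue 1928:Wed✓ 1929:Fri 1930:Sat 1931:Sun 1932:Mon 1933:Wed
Years with five Wednesdays: 1928 → 1.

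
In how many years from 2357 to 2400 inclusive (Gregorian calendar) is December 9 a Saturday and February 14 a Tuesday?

5

Check each year's weekday for December 9 and February 14:
  2357: Mon/Thu  2358: Tue/Fri  2359: Wed/Sat  2360: Fri/Sun  2361: Sat/Tue ✓  2362: Sun/Wed  2363: Mon/Thu  2364: Wed/Fri  2365: Thu/Sun  2366: Fri/Mon  2367: Sat/Tue ✓  2368: Mon/Wed  2369: Tue/Fri  2370: Wed/Sat  …(16 more)…  2387: Wed/Sat  2388: Fri/Sun  2389: Sat/Tue ✓  2390: Sun/Wed  2391: Mon/Thu  2392: Wed/Fri  2393: Thu/Sun  2394: Fri/Mon  2395: Sat/Tue ✓  2396: Mon/Wed  2397: Tue/Fri  2398: Wed/Sat  2399: Thu/Sun  2400: Sat/Mon
Both conditions hold in: 2361, 2367, 2378, 2389, 2395 — 5.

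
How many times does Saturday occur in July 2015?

4

July 2015 has 31 days and begins on Wednesday.
The first Saturday is July 4.
Saturdays fall on 4, 11, 18, 25 — that's 4.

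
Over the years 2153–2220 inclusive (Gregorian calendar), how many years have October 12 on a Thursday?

9

Track October 12's weekday year by year (advancing +1, or +2 across a Feb 29):
  2153: Fri  2154: Sat (+1)  2155: Sun (+1)  2156: Tue (+2)  2157: Wed (+1)
  2158: Thu (+1) ✓  2159: Fri (+1)  2160: Sun (+2)  2161: Mon (+1)  2162: Tue (+1)
  2163: Wed (+1)  2164: Fri (+2)  2165: Sat (+1)  2166: Sun (+1)  … (40 more years) …
  2207: Mon (+1)  2208: Wed (+2)  2209: Thu (+1) ✓  2210: Fri (+1)  2211: Sat (+1)
  2212: Mon (+2)  2213: Tue (+1)  2214: Wed (+1)  2215: Thu (+1) ✓  2216: Sat (+2)
  2217: Sun (+1)  2218: Mon (+1)  2219: Tue (+1)  2220: Thu (+2) ✓
Thursday years: 2158, 2169, 2175, 2180, 2186, 2197, 2209, 2215, 2220 — 9 in total.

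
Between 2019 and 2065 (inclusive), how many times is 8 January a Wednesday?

Track 8 January's weekday year by year (advancing +1, or +2 across a Feb 29):
  2019: Tue  2020: Wed (+1) ✓  2021: Fri (+2)  2022: Sat (+1)  2023: Sun (+1)
  2024: Mon (+1)  2025: Wed (+2) ✓  2026: Thu (+1)  2027: Fri (+1)  2028: Sat (+1)
  2029: Mon (+2)  2030: Tue (+1)  2031: Wed (+1) ✓  2032: Thu (+1)  … (19 more years) …
  2052: Mon (+1)  2053: Wed (+2) ✓  2054: Thu (+1)  2055: Fri (+1)  2056: Sat (+1)
  2057: Mon (+2)  2058: Tue (+1)  2059: Wed (+1) ✓  2060: Thu (+1)  2061: Sat (+2)
  2062: Sun (+1)  2063: Mon (+1)  2064: Tue (+1)  2065: Thu (+2)
Wednesday years: 2020, 2025, 2031, 2042, 2048, 2053, 2059 — 7 in total.

7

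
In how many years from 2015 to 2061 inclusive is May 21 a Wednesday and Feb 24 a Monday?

5

Check each year's weekday for May 21 and Feb 24:
  2015: Thu/Tue  2016: Sat/Wed  2017: Sun/Fri  2018: Mon/Sat  2019: Tue/Sun  2020: Thu/Mon  2021: Fri/Wed  2022: Sat/Thu  2023: Sun/Fri  2024: Tue/Sat  2025: Wed/Mon ✓  2026: Thu/Tue  2027: Fri/Wed  2028: Sun/Thu  …(19 more)…  2048: Thu/Mon  2049: Fri/Wed  2050: Sat/Thu  2051: Sun/Fri  2052: Tue/Sat  2053: Wed/Mon ✓  2054: Thu/Tue  2055: Fri/Wed  2056: Sun/Thu  2057: Mon/Sat  2058: Tue/Sun  2059: Wed/Mon ✓  2060: Fri/Tue  2061: Sat/Thu
Both conditions hold in: 2025, 2031, 2042, 2053, 2059 — 5.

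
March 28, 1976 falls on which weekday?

Sunday

January 1, 1976 is a Thursday.
March 28 is day 88 of the year, i.e. 87 days after Jan 1.
87 mod 7 = 3, so advance 3 weekdays from Thursday: Sunday.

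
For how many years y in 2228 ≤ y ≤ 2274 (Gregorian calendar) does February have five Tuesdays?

1

February has 28 days (29 in leap years); it has five Tuesdays when Tuesday falls among the first (month-length − 28) days — i.e. when February 1 is Tuesday in a leap year (never in a common year).
February 1 by year: 2228:Fri 2229:Sun 2230:Mon 2231:Tue 2232:Wed 2233:Fri 2234:Sat 2235:Sun 2236:Mon 2237:Wed 2238:Thu 2239:Fri 2240:Sat 2241:Mon 2242:Tue …(17 more)… 2260:Wed 2261:Fri 2262:Sat 2263:Sun 2264:Mon 2265:Wed 2266:Thu 2267:Fri 2268:Sat 2269:Mon 2270:Tue 2271:Wed 2272:Thu 2273:Sat 2274:Sun
Years with five Tuesdays: 2248 → 1.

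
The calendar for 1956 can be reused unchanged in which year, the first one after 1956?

Two years share a calendar iff Jan 1 falls on the same weekday and both are leap or both are common. 1956: Jan 1 is Sunday, leap year.
1957: Jan 1 Tuesday, common
1958: Jan 1 Wednesday, common
1959: Jan 1 Thursday, common
1960: Jan 1 Friday, leap
1961: Jan 1 Sunday, common
1962: Jan 1 Monday, common
1963: Jan 1 Tuesday, common
1964: Jan 1 Wednesday, leap
1965: Jan 1 Friday, common
1966: Jan 1 Saturday, common
1967: Jan 1 Sunday, common
1968: Jan 1 Monday, leap
1969: Jan 1 Wednesday, common
1970: Jan 1 Thursday, common
1971: Jan 1 Friday, common
1972: Jan 1 Saturday, leap
1973: Jan 1 Monday, common
1974: Jan 1 Tuesday, common
1975: Jan 1 Wednesday, common
1976: Jan 1 Thursday, leap
1977: Jan 1 Saturday, common
1978: Jan 1 Sunday, common
1979: Jan 1 Monday, common
1980: Jan 1 Tuesday, leap
1981: Jan 1 Thursday, common
1982: Jan 1 Friday, common
1983: Jan 1 Saturday, common
1984: Jan 1 Sunday, leap
1984 matches on both conditions.

1984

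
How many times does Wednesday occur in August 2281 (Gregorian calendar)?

August 2281 has 31 days and begins on Monday.
The first Wednesday is August 3.
Wednesdays fall on 3, 10, 17, 24, 31 — that's 5.

5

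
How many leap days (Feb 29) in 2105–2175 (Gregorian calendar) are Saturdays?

Leap years in 2105–2175: 17 of them.
Feb 29 weekday advances by 5 (mod 7) from one leap year to the next four years later (or differs when a century non-leap intervenes).
Leap-day weekdays: 2108:Wed 2112:Mon 2116:Sat✓ 2120:Thu 2124:Tue 2128:Sun 2132:Fri 2136:Wed 2140:Mon 2144:Sat✓ 2148:Thu 2152:Tue 2156:Sun 2160:Fri 2164:Wed 2168:Mon 2172:Sat✓
Saturday: 2116, 2144, 2172 → 3.

3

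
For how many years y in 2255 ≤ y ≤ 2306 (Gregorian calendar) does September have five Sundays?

September has 30 days; it has five Sundays when Sunday falls among the first (month-length − 28) days — i.e. when September 1 is one of Sunday/Saturday.
September 1 by year: 2255:Sat✓ 2256:Mon 2257:Tue 2258:Wed 2259:Thu 2260:Sat✓ 2261:Sun✓ 2262:Mon 2263:Tue 2264:Thu 2265:Fri 2266:Sat✓ 2267:Sun✓ 2268:Tue 2269:Wed …(22 more)… 2292:Thu 2293:Fri 2294:Sat✓ 2295:Sun✓ 2296:Tue 2297:Wed 2298:Thu 2299:Fri 2300:Sat✓ 2301:Sun✓ 2302:Mon 2303:Tue 2304:Thu 2305:Fri 2306:Sat✓
Years with five Sundays: 2255, 2260, 2261, 2266, 2267, 2272, 2277, 2278, 2283, 2288, 2289, 2294, 2295, 2300, 2301, 2306 → 16.

16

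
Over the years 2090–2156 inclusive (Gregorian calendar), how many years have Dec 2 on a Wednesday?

10

Track Dec 2's weekday year by year (advancing +1, or +2 across a Feb 29):
  2090: Sat  2091: Sun (+1)  2092: Tue (+2)  2093: Wed (+1) ✓  2094: Thu (+1)
  2095: Fri (+1)  2096: Sun (+2)  2097: Mon (+1)  2098: Tue (+1)  2099: Wed (+1) ✓
  2100: Thu (+1)  2101: Fri (+1)  2102: Sat (+1)  2103: Sun (+1)  … (39 more years) …
  2143: Mon (+1)  2144: Wed (+2) ✓  2145: Thu (+1)  2146: Fri (+1)  2147: Sat (+1)
  2148: Mon (+2)  2149: Tue (+1)  2150: Wed (+1) ✓  2151: Thu (+1)  2152: Sat (+2)
  2153: Sun (+1)  2154: Mon (+1)  2155: Tue (+1)  2156: Thu (+2)
Wednesday years: 2093, 2099, 2105, 2111, 2116, 2122, 2133, 2139, 2144, 2150 — 10 in total.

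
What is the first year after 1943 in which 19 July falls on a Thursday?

1945

From one year to the next, a fixed date's weekday advances by 1, or by 2 when a Feb 29 lies between the two dates.
1943: July 19 is Monday.
1944: Wednesday (+2)
1945: Thursday (+1)
19 July falls on a Thursday in 1945.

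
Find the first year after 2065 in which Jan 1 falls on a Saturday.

2067

Jan 1 advances by 2 weekdays after a leap year and by 1 after a common year.
2065: Jan 1 is Thursday.
2066: Friday
2067: Saturday
2067 begins on a Saturday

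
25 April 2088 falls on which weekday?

Sunday

January 1, 2088 is a Thursday.
April 25 is day 116 of the year, i.e. 115 days after Jan 1.
115 mod 7 = 3, so advance 3 weekdays from Thursday: Sunday.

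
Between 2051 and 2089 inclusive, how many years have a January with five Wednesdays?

17

January has 31 days; it has five Wednesdays when Wednesday falls among the first (month-length − 28) days — i.e. when January 1 is one of Wednesday/Tuesday/Monday.
January 1 by year: 2051:Sun 2052:Mon✓ 2053:Wed✓ 2054:Thu 2055:Fri 2056:Sat 2057:Mon✓ 2058:Tue✓ 2059:Wed✓ 2060:Thu 2061:Sat 2062:Sun 2063:Mon✓ 2064:Tue✓ 2065:Thu …(9 more)… 2075:Tue✓ 2076:Wed✓ 2077:Fri 2078:Sat 2079:Sun 2080:Mon✓ 2081:Wed✓ 2082:Thu 2083:Fri 2084:Sat 2085:Mon✓ 2086:Tue✓ 2087:Wed✓ 2088:Thu 2089:Sat
Years with five Wednesdays: 2052, 2053, 2057, 2058, 2059, 2063, 2064, 2069, 2070, 2074, 2075, 2076, 2080, 2081, 2085, 2086, 2087 → 17.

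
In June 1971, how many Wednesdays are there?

5

June 1971 has 30 days and begins on Tuesday.
The first Wednesday is June 2.
Wednesdays fall on 2, 9, 16, 23, 30 — that's 5.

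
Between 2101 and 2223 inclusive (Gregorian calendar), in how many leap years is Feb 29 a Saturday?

4

Leap years in 2101–2223: 29 of them.
Feb 29 weekday advances by 5 (mod 7) from one leap year to the next four years later (or differs when a century non-leap intervenes).
Leap-day weekdays: 2104:Fri 2108:Wed 2112:Mon 2116:Sat✓ 2120:Thu 2124:Tue 2128:Sun 2132:Fri 2136:Wed 2140:Mon 2144:Sat✓ 2148:Thu 2152:Tue …(3 more)… 2168:Mon 2172:Sat✓ 2176:Thu 2180:Tue 2184:Sun 2188:Fri 2192:Wed 2196:Mon 2204:Wed 2208:Mon 2212:Sat✓ 2216:Thu 2220:Tue
Saturday: 2116, 2144, 2172, 2212 → 4.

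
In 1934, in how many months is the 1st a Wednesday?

Check the 1st of each month of 1934: Jan 1: Mon, Feb 1: Thu, Mar 1: Thu, Apr 1: Sun, May 1: Tue, Jun 1: Fri, Jul 1: Sun, Aug 1: Wed, Sep 1: Sat, Oct 1: Mon, Nov 1: Thu, Dec 1: Sat.
Wednesday occurs in August — 1 month.

1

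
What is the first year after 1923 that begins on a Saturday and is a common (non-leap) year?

1927

Jan 1 advances by 2 weekdays after a leap year and by 1 after a common year.
1923: Jan 1 is Monday.
1924: Tuesday (leap)
1925: Thursday
1926: Friday
1927: Saturday
1927 begins on a Saturday and is a common year.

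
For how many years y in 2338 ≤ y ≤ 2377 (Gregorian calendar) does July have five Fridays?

17

July has 31 days; it has five Fridays when Friday falls among the first (month-length − 28) days — i.e. when July 1 is one of Friday/Thursday/Wednesday.
July 1 by year: 2338:Fri✓ 2339:Sat 2340:Mon 2341:Tue 2342:Wed✓ 2343:Thu✓ 2344:Sat 2345:Sun 2346:Mon 2347:Tue 2348:Thu✓ 2349:Fri✓ 2350:Sat 2351:Sun 2352:Tue …(10 more)… 2363:Mon 2364:Wed✓ 2365:Thu✓ 2366:Fri✓ 2367:Sat 2368:Mon 2369:Tue 2370:Wed✓ 2371:Thu✓ 2372:Sat 2373:Sun 2374:Mon 2375:Tue 2376:Thu✓ 2377:Fri✓
Years with five Fridays: 2338, 2342, 2343, 2348, 2349, 2353, 2354, 2355, 2359, 2360, 2364, 2365, 2366, 2370, 2371, 2376, 2377 → 17.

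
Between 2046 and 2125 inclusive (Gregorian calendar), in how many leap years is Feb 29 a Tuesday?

3

Leap years in 2046–2125: 19 of them.
Feb 29 weekday advances by 5 (mod 7) from one leap year to the next four years later (or differs when a century non-leap intervenes).
Leap-day weekdays: 2048:Sat 2052:Thu 2056:Tue✓ 2060:Sun 2064:Fri 2068:Wed 2072:Mon 2076:Sat 2080:Thu 2084:Tue✓ 2088:Sun 2092:Fri 2096:Wed 2104:Fri 2108:Wed 2112:Mon 2116:Sat 2120:Thu 2124:Tue✓
Tuesday: 2056, 2084, 2124 → 3.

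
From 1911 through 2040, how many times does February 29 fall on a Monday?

4

Leap years in 1911–2040: 33 of them.
Feb 29 weekday advances by 5 (mod 7) from one leap year to the next four years later (or differs when a century non-leap intervenes).
Leap-day weekdays: 1912:Thu 1916:Tue 1920:Sun 1924:Fri 1928:Wed 1932:Mon✓ 1936:Sat 1940:Thu 1944:Tue 1948:Sun 1952:Fri 1956:Wed 1960:Mon✓ …(7 more)… 1992:Sat 1996:Thu 2000:Tue 2004:Sun 2008:Fri 2012:Wed 2016:Mon✓ 2020:Sat 2024:Thu 2028:Tue 2032:Sun 2036:Fri 2040:Wed
Monday: 1932, 1960, 1988, 2016 → 4.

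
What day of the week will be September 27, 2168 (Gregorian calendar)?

January 1, 2168 is a Friday.
September 27 is day 271 of the year, i.e. 270 days after Jan 1.
270 mod 7 = 4, so advance 4 weekdays from Friday: Tuesday.

Tuesday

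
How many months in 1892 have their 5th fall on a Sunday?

1

Check the 5th of each month of 1892: Jan 5: Tue, Feb 5: Fri, Mar 5: Sat, Apr 5: Tue, May 5: Thu, Jun 5: Sun, Jul 5: Tue, Aug 5: Fri, Sep 5: Mon, Oct 5: Wed, Nov 5: Sat, Dec 5: Mon.
Sunday occurs in June — 1 month.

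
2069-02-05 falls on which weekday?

January 1, 2069 is a Tuesday.
February 5 is day 36 of the year, i.e. 35 days after Jan 1.
35 mod 7 = 0, so advance 0 weekdays from Tuesday: Tuesday.

Tuesday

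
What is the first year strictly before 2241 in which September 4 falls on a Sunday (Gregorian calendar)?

2236

From one year to the next, a fixed date's weekday advances by 1, or by 2 when a Feb 29 lies between the two dates.
2241: September 4 is Saturday.
2240: Friday (−1)
2239: Wednesday (−2)
2238: Tuesday (−1)
2237: Monday (−1)
2236: Sunday (−1)
September 4 falls on a Sunday in 2236.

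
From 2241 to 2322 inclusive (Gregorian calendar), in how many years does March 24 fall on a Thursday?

12

Track March 24's weekday year by year (advancing +1, or +2 across a Feb 29):
  2241: Wed  2242: Thu (+1) ✓  2243: Fri (+1)  2244: Sun (+2)  2245: Mon (+1)
  2246: Tue (+1)  2247: Wed (+1)  2248: Fri (+2)  2249: Sat (+1)  2250: Sun (+1)
  2251: Mon (+1)  2252: Wed (+2)  2253: Thu (+1) ✓  2254: Fri (+1)  … (54 more years) …
  2309: Wed (+1)  2310: Thu (+1) ✓  2311: Fri (+1)  2312: Sun (+2)  2313: Mon (+1)
  2314: Tue (+1)  2315: Wed (+1)  2316: Fri (+2)  2317: Sat (+1)  2318: Sun (+1)
  2319: Mon (+1)  2320: Wed (+2)  2321: Thu (+1) ✓  2322: Fri (+1)
Thursday years: 2242, 2253, 2259, 2264, 2270, 2281, 2287, 2292, 2298, 2304, 2310, 2321 — 12 in total.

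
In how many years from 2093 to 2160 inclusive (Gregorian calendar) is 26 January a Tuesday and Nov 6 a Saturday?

8

Check each year's weekday for 26 January and Nov 6:
  2093: Mon/Fri  2094: Tue/Sat ✓  2095: Wed/Sun  2096: Thu/Tue  2097: Sat/Wed  2098: Sun/Thu  2099: Mon/Fri  2100: Tue/Sat ✓  2101: Wed/Sun  2102: Thu/Mon  2103: Fri/Tue  2104: Sat/Thu  2105: Mon/Fri  2106: Tue/Sat ✓  …(40 more)…  2147: Thu/Mon  2148: Fri/Wed  2149: Sun/Thu  2150: Mon/Fri  2151: Tue/Sat ✓  2152: Wed/Mon  2153: Fri/Tue  2154: Sat/Wed  2155: Sun/Thu  2156: Mon/Sat  2157: Wed/Sun  2158: Thu/Mon  2159: Fri/Tue  2160: Sat/Thu
Both conditions hold in: 2094, 2100, 2106, 2117, 2123, 2134, 2145, 2151 — 8.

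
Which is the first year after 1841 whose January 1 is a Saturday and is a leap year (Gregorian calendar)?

1848

Jan 1 advances by 2 weekdays after a leap year and by 1 after a common year.
1841: Jan 1 is Friday.
1842: Saturday
1843: Sunday
1844: Monday (leap)
1845: Wednesday
1846: Thursday
1847: Friday
1848: Saturday (leap)
1848 begins on a Saturday and is a leap year.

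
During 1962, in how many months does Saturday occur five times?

A month of length L has five Saturdays iff its first Saturday is on day ≤ L−28 (so day 1–3 in a 31-day month, 1–2 in a 30-day month, day 1 in a leap February).
Checking each month of 1962: Jan starts Mon (31d); Feb starts Thu (28d); Mar starts Thu (31d) ✓; Apr starts Sun (30d); May starts Tue (31d); Jun starts Fri (30d) ✓; Jul starts Sun (31d); Aug starts Wed (31d); Sep starts Sat (30d) ✓; Oct starts Mon (31d); Nov starts Thu (30d); Dec starts Sat (31d) ✓.
Five-Saturday months: March, June, September, December → 4.

4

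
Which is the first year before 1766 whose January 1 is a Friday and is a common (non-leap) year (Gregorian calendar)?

Jan 1 advances by 2 weekdays after a leap year and by 1 after a common year.
1766: Jan 1 is Wednesday.
1765: Tuesday
1764: Sunday (leap)
1763: Saturday
1762: Friday
1762 begins on a Friday and is a common year.

1762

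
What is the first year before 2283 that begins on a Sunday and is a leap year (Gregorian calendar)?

2260

Jan 1 advances by 2 weekdays after a leap year and by 1 after a common year.
2283: Jan 1 is Monday.
2282: Sunday
2281: Saturday
2280: Thursday (leap)
2279: Wednesday
2278: Tuesday
2277: Monday
2276: Saturday (leap)
2275: Friday
2274: Thursday
2273: Wednesday
2272: Monday (leap)
2271: Sunday
2270: Saturday
2269: Friday
2268: Wednesday (leap)
2267: Tuesday
2266: Monday
2265: Sunday
2264: Friday (leap)
2263: Thursday
2262: Wednesday
2261: Tuesday
2260: Sunday (leap)
2260 begins on a Sunday and is a leap year.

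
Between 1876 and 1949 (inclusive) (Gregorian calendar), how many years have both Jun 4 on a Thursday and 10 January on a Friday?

Check each year's weekday for Jun 4 and 10 January:
  1876: Sun/Mon  1877: Mon/Wed  1878: Tue/Thu  1879: Wed/Fri  1880: Fri/Sat  1881: Sat/Mon  1882: Sun/Tue  1883: Mon/Wed  1884: Wed/Thu  1885: Thu/Sat  1886: Fri/Sun  1887: Sat/Mon  1888: Mon/Tue  1889: Tue/Thu  …(46 more)…  1936: Thu/Fri ✓  1937: Fri/Sun  1938: Sat/Mon  1939: Sun/Tue  1940: Tue/Wed  1941: Wed/Fri  1942: Thu/Sat  1943: Fri/Sun  1944: Sun/Mon  1945: Mon/Wed  1946: Tue/Thu  1947: Wed/Fri  1948: Fri/Sat  1949: Sat/Mon
Both conditions hold in: 1896, 1908, 1936 — 3.

3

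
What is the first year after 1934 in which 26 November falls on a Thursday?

1936

From one year to the next, a fixed date's weekday advances by 1, or by 2 when a Feb 29 lies between the two dates.
1934: November 26 is Monday.
1935: Tuesday (+1)
1936: Thursday (+2)
26 November falls on a Thursday in 1936.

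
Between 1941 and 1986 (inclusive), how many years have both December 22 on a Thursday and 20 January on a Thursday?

Check each year's weekday for December 22 and 20 January:
  1941: Mon/Mon  1942: Tue/Tue  1943: Wed/Wed  1944: Fri/Thu  1945: Sat/Sat  1946: Sun/Sun  1947: Mon/Mon  1948: Wed/Tue  1949: Thu/Thu ✓  1950: Fri/Fri  1951: Sat/Sat  1952: Mon/Sun  1953: Tue/Tue  1954: Wed/Wed  …(18 more)…  1973: Sat/Sat  1974: Sun/Sun  1975: Mon/Mon  1976: Wed/Tue  1977: Thu/Thu ✓  1978: Fri/Fri  1979: Sat/Sat  1980: Mon/Sun  1981: Tue/Tue  1982: Wed/Wed  1983: Thu/Thu ✓  1984: Sat/Fri  1985: Sun/Sun  1986: Mon/Mon
Both conditions hold in: 1949, 1955, 1966, 1977, 1983 — 5.

5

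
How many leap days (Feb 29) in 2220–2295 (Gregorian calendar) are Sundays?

3

Leap years in 2220–2295: 19 of them.
Feb 29 weekday advances by 5 (mod 7) from one leap year to the next four years later (or differs when a century non-leap intervenes).
Leap-day weekdays: 2220:Tue 2224:Sun✓ 2228:Fri 2232:Wed 2236:Mon 2240:Sat 2244:Thu 2248:Tue 2252:Sun✓ 2256:Fri 2260:Wed 2264:Mon 2268:Sat 2272:Thu 2276:Tue 2280:Sun✓ 2284:Fri 2288:Wed 2292:Mon
Sunday: 2224, 2252, 2280 → 3.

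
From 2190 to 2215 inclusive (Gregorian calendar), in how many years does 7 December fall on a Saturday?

Track 7 December's weekday year by year (advancing +1, or +2 across a Feb 29):
  2190: Tue  2191: Wed (+1)  2192: Fri (+2)  2193: Sat (+1) ✓  2194: Sun (+1)
  2195: Mon (+1)  2196: Wed (+2)  2197: Thu (+1)  2198: Fri (+1)  2199: Sat (+1) ✓
  2200: Sun (+1)  2201: Mon (+1)  2202: Tue (+1)  2203: Wed (+1)  2204: Fri (+2)
  2205: Sat (+1) ✓  2206: Sun (+1)  2207: Mon (+1)  2208: Wed (+2)  2209: Thu (+1)
  2210: Fri (+1)  2211: Sat (+1) ✓  2212: Mon (+2)  2213: Tue (+1)  2214: Wed (+1)
  2215: Thu (+1)
Saturday years: 2193, 2199, 2205, 2211 — 4 in total.

4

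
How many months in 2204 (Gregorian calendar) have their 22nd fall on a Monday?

1

Check the 22nd of each month of 2204: Jan 22: Sun, Feb 22: Wed, Mar 22: Thu, Apr 22: Sun, May 22: Tue, Jun 22: Fri, Jul 22: Sun, Aug 22: Wed, Sep 22: Sat, Oct 22: Mon, Nov 22: Thu, Dec 22: Sat.
Monday occurs in October — 1 month.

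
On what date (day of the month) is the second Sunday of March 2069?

10

March 1, 2069 is a Friday, so the first Sunday is the 3rd.
The second Sunday is 3 + 7 = 10.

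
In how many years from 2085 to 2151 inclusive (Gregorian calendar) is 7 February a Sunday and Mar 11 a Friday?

2

Check each year's weekday for 7 February and Mar 11:
  2085: Wed/Sun  2086: Thu/Mon  2087: Fri/Tue  2088: Sat/Thu  2089: Mon/Fri  2090: Tue/Sat  2091: Wed/Sun  2092: Thu/Tue  2093: Sat/Wed  2094: Sun/Thu  2095: Mon/Fri  2096: Tue/Sun  2097: Thu/Mon  2098: Fri/Tue  …(39 more)…  2138: Fri/Tue  2139: Sat/Wed  2140: Sun/Fri ✓  2141: Tue/Sat  2142: Wed/Sun  2143: Thu/Mon  2144: Fri/Wed  2145: Sun/Thu  2146: Mon/Fri  2147: Tue/Sat  2148: Wed/Mon  2149: Fri/Tue  2150: Sat/Wed  2151: Sun/Thu
Both conditions hold in: 2112, 2140 — 2.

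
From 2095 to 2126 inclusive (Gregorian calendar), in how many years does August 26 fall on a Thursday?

4

Track August 26's weekday year by year (advancing +1, or +2 across a Feb 29):
  2095: Fri  2096: Sun (+2)  2097: Mon (+1)  2098: Tue (+1)  2099: Wed (+1)
  2100: Thu (+1) ✓  2101: Fri (+1)  2102: Sat (+1)  2103: Sun (+1)  2104: Tue (+2)
  2105: Wed (+1)  2106: Thu (+1) ✓  2107: Fri (+1)  2108: Sun (+2)  … (4 more years) …
  2113: Sat (+1)  2114: Sun (+1)  2115: Mon (+1)  2116: Wed (+2)  2117: Thu (+1) ✓
  2118: Fri (+1)  2119: Sat (+1)  2120: Mon (+2)  2121: Tue (+1)  2122: Wed (+1)
  2123: Thu (+1) ✓  2124: Sat (+2)  2125: Sun (+1)  2126: Mon (+1)
Thursday years: 2100, 2106, 2117, 2123 — 4 in total.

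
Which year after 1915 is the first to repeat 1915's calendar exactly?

1926

Two years share a calendar iff Jan 1 falls on the same weekday and both are leap or both are common. 1915: Jan 1 is Friday, common year.
1916: Jan 1 Saturday, leap
1917: Jan 1 Monday, common
1918: Jan 1 Tuesday, common
1919: Jan 1 Wednesday, common
1920: Jan 1 Thursday, leap
1921: Jan 1 Saturday, common
1922: Jan 1 Sunday, common
1923: Jan 1 Monday, common
1924: Jan 1 Tuesday, leap
1925: Jan 1 Thursday, common
1926: Jan 1 Friday, common
1926 matches on both conditions.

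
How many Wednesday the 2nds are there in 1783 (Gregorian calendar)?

Check the 2nd of each month of 1783: Jan 2: Thu, Feb 2: Sun, Mar 2: Sun, Apr 2: Wed, May 2: Fri, Jun 2: Mon, Jul 2: Wed, Aug 2: Sat, Sep 2: Tue, Oct 2: Thu, Nov 2: Sun, Dec 2: Tue.
Wednesday occurs in April, July — 2 months.

2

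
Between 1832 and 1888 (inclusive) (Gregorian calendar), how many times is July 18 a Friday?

Track July 18's weekday year by year (advancing +1, or +2 across a Feb 29):
  1832: Wed  1833: Thu (+1)  1834: Fri (+1) ✓  1835: Sat (+1)  1836: Mon (+2)
  1837: Tue (+1)  1838: Wed (+1)  1839: Thu (+1)  1840: Sat (+2)  1841: Sun (+1)
  1842: Mon (+1)  1843: Tue (+1)  1844: Thu (+2)  1845: Fri (+1) ✓  … (29 more years) …
  1875: Sun (+1)  1876: Tue (+2)  1877: Wed (+1)  1878: Thu (+1)  1879: Fri (+1) ✓
  1880: Sun (+2)  1881: Mon (+1)  1882: Tue (+1)  1883: Wed (+1)  1884: Fri (+2) ✓
  1885: Sat (+1)  1886: Sun (+1)  1887: Mon (+1)  1888: Wed (+2)
Friday years: 1834, 1845, 1851, 1856, 1862, 1873, 1879, 1884 — 8 in total.

8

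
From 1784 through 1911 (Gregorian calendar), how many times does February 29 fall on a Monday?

Leap years in 1784–1911: 30 of them.
Feb 29 weekday advances by 5 (mod 7) from one leap year to the next four years later (or differs when a century non-leap intervenes).
Leap-day weekdays: 1784:Sun 1788:Fri 1792:Wed 1796:Mon✓ 1804:Wed 1808:Mon✓ 1812:Sat 1816:Thu 1820:Tue 1824:Sun 1828:Fri 1832:Wed 1836:Mon✓ …(4 more)… 1856:Fri 1860:Wed 1864:Mon✓ 1868:Sat 1872:Thu 1876:Tue 1880:Sun 1884:Fri 1888:Wed 1892:Mon✓ 1896:Sat 1904:Mon✓ 1908:Sat
Monday: 1796, 1808, 1836, 1864, 1892, 1904 → 6.

6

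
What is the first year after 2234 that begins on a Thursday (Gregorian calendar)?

2235

Jan 1 advances by 2 weekdays after a leap year and by 1 after a common year.
2234: Jan 1 is Wednesday.
2235: Thursday
2235 begins on a Thursday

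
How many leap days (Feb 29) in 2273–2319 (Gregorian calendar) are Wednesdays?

1

Leap years in 2273–2319: 10 of them.
Feb 29 weekday advances by 5 (mod 7) from one leap year to the next four years later (or differs when a century non-leap intervenes).
Leap-day weekdays: 2276:Tue 2280:Sun 2284:Fri 2288:Wed✓ 2292:Mon 2296:Sat 2304:Mon 2308:Sat 2312:Thu 2316:Tue
Wednesday: 2288 → 1.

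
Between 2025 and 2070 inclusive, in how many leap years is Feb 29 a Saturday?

1

Leap years in 2025–2070: 11 of them.
Feb 29 weekday advances by 5 (mod 7) from one leap year to the next four years later (or differs when a century non-leap intervenes).
Leap-day weekdays: 2028:Tue 2032:Sun 2036:Fri 2040:Wed 2044:Mon 2048:Sat✓ 2052:Thu 2056:Tue 2060:Sun 2064:Fri 2068:Wed
Saturday: 2048 → 1.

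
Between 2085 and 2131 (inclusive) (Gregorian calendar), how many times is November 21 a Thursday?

Track November 21's weekday year by year (advancing +1, or +2 across a Feb 29):
  2085: Wed  2086: Thu (+1) ✓  2087: Fri (+1)  2088: Sun (+2)  2089: Mon (+1)
  2090: Tue (+1)  2091: Wed (+1)  2092: Fri (+2)  2093: Sat (+1)  2094: Sun (+1)
  2095: Mon (+1)  2096: Wed (+2)  2097: Thu (+1) ✓  2098: Fri (+1)  … (19 more years) …
  2118: Mon (+1)  2119: Tue (+1)  2120: Thu (+2) ✓  2121: Fri (+1)  2122: Sat (+1)
  2123: Sun (+1)  2124: Tue (+2)  2125: Wed (+1)  2126: Thu (+1) ✓  2127: Fri (+1)
  2128: Sun (+2)  2129: Mon (+1)  2130: Tue (+1)  2131: Wed (+1)
Thursday years: 2086, 2097, 2109, 2115, 2120, 2126 — 6 in total.

6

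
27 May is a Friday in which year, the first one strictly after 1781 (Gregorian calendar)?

From one year to the next, a fixed date's weekday advances by 1, or by 2 when a Feb 29 lies between the two dates.
1781: May 27 is Sunday.
1782: Monday (+1)
1783: Tuesday (+1)
1784: Thursday (+2)
1785: Friday (+1)
27 May falls on a Friday in 1785.

1785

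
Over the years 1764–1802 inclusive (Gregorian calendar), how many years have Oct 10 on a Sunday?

5

Track Oct 10's weekday year by year (advancing +1, or +2 across a Feb 29):
  1764: Wed  1765: Thu (+1)  1766: Fri (+1)  1767: Sat (+1)  1768: Mon (+2)
  1769: Tue (+1)  1770: Wed (+1)  1771: Thu (+1)  1772: Sat (+2)  1773: Sun (+1) ✓
  1774: Mon (+1)  1775: Tue (+1)  1776: Thu (+2)  1777: Fri (+1)  … (11 more years) …
  1789: Sat (+1)  1790: Sun (+1) ✓  1791: Mon (+1)  1792: Wed (+2)  1793: Thu (+1)
  1794: Fri (+1)  1795: Sat (+1)  1796: Mon (+2)  1797: Tue (+1)  1798: Wed (+1)
  1799: Thu (+1)  1800: Fri (+1)  1801: Sat (+1)  1802: Sun (+1) ✓
Sunday years: 1773, 1779, 1784, 1790, 1802 — 5 in total.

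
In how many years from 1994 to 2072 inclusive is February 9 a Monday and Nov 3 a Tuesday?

Check each year's weekday for February 9 and Nov 3:
  1994: Wed/Thu  1995: Thu/Fri  1996: Fri/Sun  1997: Sun/Mon  1998: Mon/Tue ✓  1999: Tue/Wed  2000: Wed/Fri  2001: Fri/Sat  2002: Sat/Sun  2003: Sun/Mon  2004: Mon/Wed  2005: Wed/Thu  2006: Thu/Fri  2007: Fri/Sat  …(51 more)…  2059: Sun/Mon  2060: Mon/Wed  2061: Wed/Thu  2062: Thu/Fri  2063: Fri/Sat  2064: Sat/Mon  2065: Mon/Tue ✓  2066: Tue/Wed  2067: Wed/Thu  2068: Thu/Sat  2069: Sat/Sun  2070: Sun/Mon  2071: Mon/Tue ✓  2072: Tue/Thu
Both conditions hold in: 1998, 2009, 2015, 2026, 2037, 2043, 2054, 2065, 2071 — 9.

9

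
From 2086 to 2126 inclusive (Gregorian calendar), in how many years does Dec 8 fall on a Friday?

5

Track Dec 8's weekday year by year (advancing +1, or +2 across a Feb 29):
  2086: Sun  2087: Mon (+1)  2088: Wed (+2)  2089: Thu (+1)  2090: Fri (+1) ✓
  2091: Sat (+1)  2092: Mon (+2)  2093: Tue (+1)  2094: Wed (+1)  2095: Thu (+1)
  2096: Sat (+2)  2097: Sun (+1)  2098: Mon (+1)  2099: Tue (+1)  … (13 more years) …
  2113: Fri (+1) ✓  2114: Sat (+1)  2115: Sun (+1)  2116: Tue (+2)  2117: Wed (+1)
  2118: Thu (+1)  2119: Fri (+1) ✓  2120: Sun (+2)  2121: Mon (+1)  2122: Tue (+1)
  2123: Wed (+1)  2124: Fri (+2) ✓  2125: Sat (+1)  2126: Sun (+1)
Friday years: 2090, 2102, 2113, 2119, 2124 — 5 in total.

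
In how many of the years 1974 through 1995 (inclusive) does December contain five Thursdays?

December has 31 days; it has five Thursdays when Thursday falls among the first (month-length − 28) days — i.e. when December 1 is one of Thursday/Wednesday/Tuesday.
December 1 by year: 1974:Sun 1975:Mon 1976:Wed✓ 1977:Thu✓ 1978:Fri 1979:Sat 1980:Mon 1981:Tue✓ 1982:Wed✓ 1983:Thu✓ 1984:Sat 1985:Sun 1986:Mon 1987:Tue✓ 1988:Thu✓ 1989:Fri 1990:Sat 1991:Sun 1992:Tue✓ 1993:Wed✓ 1994:Thu✓ 1995:Fri
Years with five Thursdays: 1976, 1977, 1981, 1982, 1983, 1987, 1988, 1992, 1993, 1994 → 10.

10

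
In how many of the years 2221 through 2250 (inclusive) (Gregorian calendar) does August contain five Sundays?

12

August has 31 days; it has five Sundays when Sunday falls among the first (month-length − 28) days — i.e. when August 1 is one of Sunday/Saturday/Friday.
August 1 by year: 2221:Wed 2222:Thu 2223:Fri✓ 2224:Sun✓ 2225:Mon 2226:Tue 2227:Wed 2228:Fri✓ 2229:Sat✓ 2230:Sun✓ 2231:Mon 2232:Wed 2233:Thu 2234:Fri✓ 2235:Sat✓ 2236:Mon 2237:Tue 2238:Wed 2239:Thu 2240:Sat✓ 2241:Sun✓ 2242:Mon 2243:Tue 2244:Thu 2245:Fri✓ 2246:Sat✓ 2247:Sun✓ 2248:Tue 2249:Wed 2250:Thu
Years with five Sundays: 2223, 2224, 2228, 2229, 2230, 2234, 2235, 2240, 2241, 2245, 2246, 2247 → 12.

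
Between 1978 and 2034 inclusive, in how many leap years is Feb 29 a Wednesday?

2

Leap years in 1978–2034: 14 of them.
Feb 29 weekday advances by 5 (mod 7) from one leap year to the next four years later (or differs when a century non-leap intervenes).
Leap-day weekdays: 1980:Fri 1984:Wed✓ 1988:Mon 1992:Sat 1996:Thu 2000:Tue 2004:Sun 2008:Fri 2012:Wed✓ 2016:Mon 2020:Sat 2024:Thu 2028:Tue 2032:Sun
Wednesday: 1984, 2012 → 2.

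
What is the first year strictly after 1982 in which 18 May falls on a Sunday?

1986

From one year to the next, a fixed date's weekday advances by 1, or by 2 when a Feb 29 lies between the two dates.
1982: May 18 is Tuesday.
1983: Wednesday (+1)
1984: Friday (+2)
1985: Saturday (+1)
1986: Sunday (+1)
18 May falls on a Sunday in 1986.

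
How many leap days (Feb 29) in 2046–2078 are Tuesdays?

1

Leap years in 2046–2078: 8 of them.
Feb 29 weekday advances by 5 (mod 7) from one leap year to the next four years later (or differs when a century non-leap intervenes).
Leap-day weekdays: 2048:Sat 2052:Thu 2056:Tue✓ 2060:Sun 2064:Fri 2068:Wed 2072:Mon 2076:Sat
Tuesday: 2056 → 1.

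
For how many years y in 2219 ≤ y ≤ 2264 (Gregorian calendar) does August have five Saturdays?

19

August has 31 days; it has five Saturdays when Saturday falls among the first (month-length − 28) days — i.e. when August 1 is one of Saturday/Friday/Thursday.
August 1 by year: 2219:Sun 2220:Tue 2221:Wed 2222:Thu✓ 2223:Fri✓ 2224:Sun 2225:Mon 2226:Tue 2227:Wed 2228:Fri✓ 2229:Sat✓ 2230:Sun 2231:Mon 2232:Wed 2233:Thu✓ …(16 more)… 2250:Thu✓ 2251:Fri✓ 2252:Sun 2253:Mon 2254:Tue 2255:Wed 2256:Fri✓ 2257:Sat✓ 2258:Sun 2259:Mon 2260:Wed 2261:Thu✓ 2262:Fri✓ 2263:Sat✓ 2264:Mon
Years with five Saturdays: 2222, 2223, 2228, 2229, 2233, 2234, 2235, 2239, 2240, 2244, 2245, 2246, 2250, 2251, 2256, 2257, 2261, 2262, 2263 → 19.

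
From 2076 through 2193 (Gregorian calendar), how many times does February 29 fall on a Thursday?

4

Leap years in 2076–2193: 29 of them.
Feb 29 weekday advances by 5 (mod 7) from one leap year to the next four years later (or differs when a century non-leap intervenes).
Leap-day weekdays: 2076:Sat 2080:Thu✓ 2084:Tue 2088:Sun 2092:Fri 2096:Wed 2104:Fri 2108:Wed 2112:Mon 2116:Sat 2120:Thu✓ 2124:Tue 2128:Sun …(3 more)… 2144:Sat 2148:Thu✓ 2152:Tue 2156:Sun 2160:Fri 2164:Wed 2168:Mon 2172:Sat 2176:Thu✓ 2180:Tue 2184:Sun 2188:Fri 2192:Wed
Thursday: 2080, 2120, 2148, 2176 → 4.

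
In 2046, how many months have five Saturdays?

4

A month of length L has five Saturdays iff its first Saturday is on day ≤ L−28 (so day 1–3 in a 31-day month, 1–2 in a 30-day month, day 1 in a leap February).
Checking each month of 2046: Jan starts Mon (31d); Feb starts Thu (28d); Mar starts Thu (31d) ✓; Apr starts Sun (30d); May starts Tue (31d); Jun starts Fri (30d) ✓; Jul starts Sun (31d); Aug starts Wed (31d); Sep starts Sat (30d) ✓; Oct starts Mon (31d); Nov starts Thu (30d); Dec starts Sat (31d) ✓.
Five-Saturday months: March, June, September, December → 4.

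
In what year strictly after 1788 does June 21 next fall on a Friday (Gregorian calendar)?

From one year to the next, a fixed date's weekday advances by 1, or by 2 when a Feb 29 lies between the two dates.
1788: June 21 is Saturday.
1789: Sunday (+1)
1790: Monday (+1)
1791: Tuesday (+1)
1792: Thursday (+2)
1793: Friday (+1)
June 21 falls on a Friday in 1793.

1793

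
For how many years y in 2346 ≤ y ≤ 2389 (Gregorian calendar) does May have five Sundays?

19

May has 31 days; it has five Sundays when Sunday falls among the first (month-length − 28) days — i.e. when May 1 is one of Sunday/Saturday/Friday.
May 1 by year: 2346:Wed 2347:Thu 2348:Sat✓ 2349:Sun✓ 2350:Mon 2351:Tue 2352:Thu 2353:Fri✓ 2354:Sat✓ 2355:Sun✓ 2356:Tue 2357:Wed 2358:Thu 2359:Fri✓ 2360:Sun✓ …(14 more)… 2375:Thu 2376:Sat✓ 2377:Sun✓ 2378:Mon 2379:Tue 2380:Thu 2381:Fri✓ 2382:Sat✓ 2383:Sun✓ 2384:Tue 2385:Wed 2386:Thu 2387:Fri✓ 2388:Sun✓ 2389:Mon
Years with five Sundays: 2348, 2349, 2353, 2354, 2355, 2359, 2360, 2364, 2365, 2366, 2370, 2371, 2376, 2377, 2381, 2382, 2383, 2387, 2388 → 19.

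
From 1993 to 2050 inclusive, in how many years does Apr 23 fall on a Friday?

9

Track Apr 23's weekday year by year (advancing +1, or +2 across a Feb 29):
  1993: Fri ✓  1994: Sat (+1)  1995: Sun (+1)  1996: Tue (+2)  1997: Wed (+1)
  1998: Thu (+1)  1999: Fri (+1) ✓  2000: Sun (+2)  2001: Mon (+1)  2002: Tue (+1)
  2003: Wed (+1)  2004: Fri (+2) ✓  2005: Sat (+1)  2006: Sun (+1)  … (30 more years) …
  2037: Thu (+1)  2038: Fri (+1) ✓  2039: Sat (+1)  2040: Mon (+2)  2041: Tue (+1)
  2042: Wed (+1)  2043: Thu (+1)  2044: Sat (+2)  2045: Sun (+1)  2046: Mon (+1)
  2047: Tue (+1)  2048: Thu (+2)  2049: Fri (+1) ✓  2050: Sat (+1)
Friday years: 1993, 1999, 2004, 2010, 2021, 2027, 2032, 2038, 2049 — 9 in total.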